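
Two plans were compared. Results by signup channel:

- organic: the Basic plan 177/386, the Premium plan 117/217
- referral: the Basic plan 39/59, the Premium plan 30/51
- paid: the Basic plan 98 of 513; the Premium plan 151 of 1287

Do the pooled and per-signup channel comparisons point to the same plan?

Organic: the Basic plan 177/386 = 45.9%, the Premium plan 117/217 = 53.9% → the Premium plan
Referral: the Basic plan 39/59 = 66.1%, the Premium plan 30/51 = 58.8% → the Basic plan
Paid: the Basic plan 98/513 = 19.1%, the Premium plan 151/1287 = 11.7% → the Basic plan
Overall: the Basic plan 314/958 = 32.8%, the Premium plan 298/1555 = 19.2% → the Basic plan
Neither sweeps: the Basic plan wins 2 of 3 groups, the Premium plan wins 1. The Basic plan wins overall but not every group — no Simpson reversal.

No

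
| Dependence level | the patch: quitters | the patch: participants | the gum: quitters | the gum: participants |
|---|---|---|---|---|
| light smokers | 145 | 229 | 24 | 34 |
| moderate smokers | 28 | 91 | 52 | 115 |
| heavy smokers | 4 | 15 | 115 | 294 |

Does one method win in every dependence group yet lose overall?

Yes

Light smokers: the patch 145/229 = 63.3%, the gum 24/34 = 70.6% → the gum
Moderate smokers: the patch 28/91 = 30.8%, the gum 52/115 = 45.2% → the gum
Heavy smokers: the patch 4/15 = 26.7%, the gum 115/294 = 39.1% → the gum
Overall: the patch 177/335 = 52.8%, the gum 191/443 = 43.1% → the patch
The gum wins each dependence group but the patch wins overall — the comparison reverses. The gum's participants skew toward heavy smokers, which has a lower base rate.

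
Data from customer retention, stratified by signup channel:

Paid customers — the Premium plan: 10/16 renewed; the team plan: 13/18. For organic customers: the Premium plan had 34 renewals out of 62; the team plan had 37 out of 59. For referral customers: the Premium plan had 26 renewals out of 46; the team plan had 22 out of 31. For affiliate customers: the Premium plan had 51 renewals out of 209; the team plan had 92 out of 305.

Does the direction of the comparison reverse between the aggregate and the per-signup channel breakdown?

Paid: the Premium plan 10/16 = 62.5%, the team plan 13/18 = 72.2% → the team plan
Organic: the Premium plan 34/62 = 54.8%, the team plan 37/59 = 62.7% → the team plan
Referral: the Premium plan 26/46 = 56.5%, the team plan 22/31 = 71.0% → the team plan
Affiliate: the Premium plan 51/209 = 24.4%, the team plan 92/305 = 30.2% → the team plan
Overall: the Premium plan 121/333 = 36.3%, the team plan 164/413 = 39.7% → the team plan
The team plan wins overall and in every signup group — no reversal.

No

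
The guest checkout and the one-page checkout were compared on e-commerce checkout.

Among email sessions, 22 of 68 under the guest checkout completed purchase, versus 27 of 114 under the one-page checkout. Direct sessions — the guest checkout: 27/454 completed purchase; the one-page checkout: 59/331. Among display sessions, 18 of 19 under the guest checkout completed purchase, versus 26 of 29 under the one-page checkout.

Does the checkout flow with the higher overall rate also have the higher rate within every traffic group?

No

Email: the guest checkout 22/68 = 32.4%, the one-page checkout 27/114 = 23.7% → the guest checkout
Direct: the guest checkout 27/454 = 5.9%, the one-page checkout 59/331 = 17.8% → the one-page checkout
Display: the guest checkout 18/19 = 94.7%, the one-page checkout 26/29 = 89.7% → the guest checkout
Overall: the guest checkout 67/541 = 12.4%, the one-page checkout 112/474 = 23.6% → the one-page checkout
Neither sweeps: the guest checkout wins 2 of 3 groups, the one-page checkout wins 1. The one-page checkout wins overall but not every group — no Simpson reversal.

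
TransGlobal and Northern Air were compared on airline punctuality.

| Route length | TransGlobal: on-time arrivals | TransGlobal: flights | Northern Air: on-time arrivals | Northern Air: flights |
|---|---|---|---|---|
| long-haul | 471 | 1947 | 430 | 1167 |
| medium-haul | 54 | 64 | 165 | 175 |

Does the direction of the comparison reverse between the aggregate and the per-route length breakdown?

No

Long-haul: TransGlobal 471/1947 = 24.2%, Northern Air 430/1167 = 36.8% → Northern Air
Medium-haul: TransGlobal 54/64 = 84.4%, Northern Air 165/175 = 94.3% → Northern Air
Overall: TransGlobal 525/2011 = 26.1%, Northern Air 595/1342 = 44.3% → Northern Air
Northern Air wins overall and in every route group — no reversal.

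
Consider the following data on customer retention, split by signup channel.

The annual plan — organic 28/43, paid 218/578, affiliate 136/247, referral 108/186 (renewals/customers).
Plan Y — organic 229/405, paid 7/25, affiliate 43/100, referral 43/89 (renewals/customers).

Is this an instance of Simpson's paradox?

Organic: the annual plan 28/43 = 65.1%, Plan Y 229/405 = 56.5% → the annual plan
Paid: the annual plan 218/578 = 37.7%, Plan Y 7/25 = 28.0% → the annual plan
Affiliate: the annual plan 136/247 = 55.1%, Plan Y 43/100 = 43.0% → the annual plan
Referral: the annual plan 108/186 = 58.1%, Plan Y 43/89 = 48.3% → the annual plan
Overall: the annual plan 490/1054 = 46.5%, Plan Y 322/619 = 52.0% → Plan Y
The annual plan wins each signup group but Plan Y wins overall — the comparison reverses. The annual plan's customers skew toward paid, which has a lower base rate.

Yes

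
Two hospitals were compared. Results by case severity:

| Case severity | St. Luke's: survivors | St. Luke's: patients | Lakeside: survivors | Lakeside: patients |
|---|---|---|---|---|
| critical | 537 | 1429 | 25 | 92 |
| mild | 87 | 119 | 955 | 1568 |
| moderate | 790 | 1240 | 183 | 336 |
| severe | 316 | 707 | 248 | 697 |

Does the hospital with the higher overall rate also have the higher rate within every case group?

No

Critical: St. Luke's 537/1429 = 37.6%, Lakeside 25/92 = 27.2% → St. Luke's
Mild: St. Luke's 87/119 = 73.1%, Lakeside 955/1568 = 60.9% → St. Luke's
Moderate: St. Luke's 790/1240 = 63.7%, Lakeside 183/336 = 54.5% → St. Luke's
Severe: St. Luke's 316/707 = 44.7%, Lakeside 248/697 = 35.6% → St. Luke's
Overall: St. Luke's 1730/3495 = 49.5%, Lakeside 1411/2693 = 52.4% → Lakeside
St. Luke's wins each case group but Lakeside wins overall — the comparison reverses. St. Luke's's patients skew toward critical, which has a lower base rate.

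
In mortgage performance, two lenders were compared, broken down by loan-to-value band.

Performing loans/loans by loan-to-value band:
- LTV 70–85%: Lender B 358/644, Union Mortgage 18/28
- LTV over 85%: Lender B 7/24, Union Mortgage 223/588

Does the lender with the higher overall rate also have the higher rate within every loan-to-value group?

LTV 70–85%: Lender B 358/644 = 55.6%, Union Mortgage 18/28 = 64.3% → Union Mortgage
LTV over 85%: Lender B 7/24 = 29.2%, Union Mortgage 223/588 = 37.9% → Union Mortgage
Overall: Lender B 365/668 = 54.6%, Union Mortgage 241/616 = 39.1% → Lender B
Union Mortgage wins each loan-to-value group but Lender B wins overall — the comparison reverses. Union Mortgage's loans skew toward LTV over 85%, which has a lower base rate.

No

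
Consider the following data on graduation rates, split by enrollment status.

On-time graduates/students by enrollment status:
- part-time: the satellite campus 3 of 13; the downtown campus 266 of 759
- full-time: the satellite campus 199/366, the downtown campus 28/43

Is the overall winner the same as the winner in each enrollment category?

Part-time: the satellite campus 3/13 = 23.1%, the downtown campus 266/759 = 35.0% → the downtown campus
Full-time: the satellite campus 199/366 = 54.4%, the downtown campus 28/43 = 65.1% → the downtown campus
Overall: the satellite campus 202/379 = 53.3%, the downtown campus 294/802 = 36.7% → the satellite campus
The downtown campus wins each enrollment group but the satellite campus wins overall — the comparison reverses. The downtown campus's students skew toward part-time, which has a lower base rate.

No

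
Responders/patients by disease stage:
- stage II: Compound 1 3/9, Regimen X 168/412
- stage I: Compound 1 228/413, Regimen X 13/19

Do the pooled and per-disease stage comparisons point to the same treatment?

No

Stage II: Compound 1 3/9 = 33.3%, Regimen X 168/412 = 40.8% → Regimen X
Stage I: Compound 1 228/413 = 55.2%, Regimen X 13/19 = 68.4% → Regimen X
Overall: Compound 1 231/422 = 54.7%, Regimen X 181/431 = 42.0% → Compound 1
Regimen X wins each disease group but Compound 1 wins overall — the comparison reverses. Regimen X's patients skew toward stage II, which has a lower base rate.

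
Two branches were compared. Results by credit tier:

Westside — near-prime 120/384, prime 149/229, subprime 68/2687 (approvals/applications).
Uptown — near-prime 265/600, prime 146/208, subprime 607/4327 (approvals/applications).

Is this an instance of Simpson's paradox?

No

Near-prime: Westside 120/384 = 31.2%, Uptown 265/600 = 44.2% → Uptown
Prime: Westside 149/229 = 65.1%, Uptown 146/208 = 70.2% → Uptown
Subprime: Westside 68/2687 = 2.5%, Uptown 607/4327 = 14.0% → Uptown
Overall: Westside 337/3300 = 10.2%, Uptown 1018/5135 = 19.8% → Uptown
Uptown wins overall and in every credit group — no reversal.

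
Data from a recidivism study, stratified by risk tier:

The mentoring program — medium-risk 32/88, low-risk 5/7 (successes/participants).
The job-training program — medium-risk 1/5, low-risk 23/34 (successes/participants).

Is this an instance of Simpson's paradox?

Yes

Medium-risk: the mentoring program 32/88 = 36.4%, the job-training program 1/5 = 20.0% → the mentoring program
Low-risk: the mentoring program 5/7 = 71.4%, the job-training program 23/34 = 67.6% → the mentoring program
Overall: the mentoring program 37/95 = 38.9%, the job-training program 24/39 = 61.5% → the job-training program
The mentoring program wins each risk group but the job-training program wins overall — the comparison reverses. The mentoring program's participants skew toward medium-risk, which has a lower base rate.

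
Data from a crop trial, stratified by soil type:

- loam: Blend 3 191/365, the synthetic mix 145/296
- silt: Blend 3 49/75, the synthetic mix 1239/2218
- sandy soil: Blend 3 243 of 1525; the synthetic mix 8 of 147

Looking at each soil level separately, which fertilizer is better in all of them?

Loam: Blend 3 191/365 = 52.3%, the synthetic mix 145/296 = 49.0% → Blend 3
Silt: Blend 3 49/75 = 65.3%, the synthetic mix 1239/2218 = 55.9% → Blend 3
Sandy soil: Blend 3 243/1525 = 15.9%, the synthetic mix 8/147 = 5.4% → Blend 3
Blend 3 has the higher rate in all 3 groups.

Blend 3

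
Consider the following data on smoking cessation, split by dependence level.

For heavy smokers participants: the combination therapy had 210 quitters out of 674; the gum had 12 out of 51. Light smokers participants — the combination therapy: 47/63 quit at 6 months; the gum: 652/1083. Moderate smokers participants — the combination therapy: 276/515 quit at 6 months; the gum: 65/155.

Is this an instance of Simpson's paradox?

Heavy smokers: the combination therapy 210/674 = 31.2%, the gum 12/51 = 23.5% → the combination therapy
Light smokers: the combination therapy 47/63 = 74.6%, the gum 652/1083 = 60.2% → the combination therapy
Moderate smokers: the combination therapy 276/515 = 53.6%, the gum 65/155 = 41.9% → the combination therapy
Overall: the combination therapy 533/1252 = 42.6%, the gum 729/1289 = 56.6% → the gum
The combination therapy wins each dependence group but the gum wins overall — the comparison reverses. The combination therapy's participants skew toward heavy smokers, which has a lower base rate.

Yes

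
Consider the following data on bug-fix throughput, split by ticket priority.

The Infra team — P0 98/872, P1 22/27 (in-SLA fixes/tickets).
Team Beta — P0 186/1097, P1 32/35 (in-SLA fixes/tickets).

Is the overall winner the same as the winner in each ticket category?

Yes

P0: the Infra team 98/872 = 11.2%, Team Beta 186/1097 = 17.0% → Team Beta
P1: the Infra team 22/27 = 81.5%, Team Beta 32/35 = 91.4% → Team Beta
Overall: the Infra team 120/899 = 13.3%, Team Beta 218/1132 = 19.3% → Team Beta
Team Beta wins overall and in every ticket group — no reversal.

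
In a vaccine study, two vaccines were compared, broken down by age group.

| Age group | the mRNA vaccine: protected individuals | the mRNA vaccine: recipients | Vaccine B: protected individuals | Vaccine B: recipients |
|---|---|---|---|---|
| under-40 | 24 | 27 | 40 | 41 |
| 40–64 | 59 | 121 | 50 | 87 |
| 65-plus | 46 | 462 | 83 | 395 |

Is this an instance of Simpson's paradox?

Under-40: the mRNA vaccine 24/27 = 88.9%, Vaccine B 40/41 = 97.6% → Vaccine B
40–64: the mRNA vaccine 59/121 = 48.8%, Vaccine B 50/87 = 57.5% → Vaccine B
65-plus: the mRNA vaccine 46/462 = 10.0%, Vaccine B 83/395 = 21.0% → Vaccine B
Overall: the mRNA vaccine 129/610 = 21.1%, Vaccine B 173/523 = 33.1% → Vaccine B
Vaccine B wins overall and in every age group — no reversal.

No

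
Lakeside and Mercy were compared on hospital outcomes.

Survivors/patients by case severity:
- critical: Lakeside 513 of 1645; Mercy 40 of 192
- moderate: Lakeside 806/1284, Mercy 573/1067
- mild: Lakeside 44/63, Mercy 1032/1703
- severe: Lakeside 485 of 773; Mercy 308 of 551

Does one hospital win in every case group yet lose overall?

Yes

Critical: Lakeside 513/1645 = 31.2%, Mercy 40/192 = 20.8% → Lakeside
Moderate: Lakeside 806/1284 = 62.8%, Mercy 573/1067 = 53.7% → Lakeside
Mild: Lakeside 44/63 = 69.8%, Mercy 1032/1703 = 60.6% → Lakeside
Severe: Lakeside 485/773 = 62.7%, Mercy 308/551 = 55.9% → Lakeside
Overall: Lakeside 1848/3765 = 49.1%, Mercy 1953/3513 = 55.6% → Mercy
Lakeside wins each case group but Mercy wins overall — the comparison reverses. Lakeside's patients skew toward critical, which has a lower base rate.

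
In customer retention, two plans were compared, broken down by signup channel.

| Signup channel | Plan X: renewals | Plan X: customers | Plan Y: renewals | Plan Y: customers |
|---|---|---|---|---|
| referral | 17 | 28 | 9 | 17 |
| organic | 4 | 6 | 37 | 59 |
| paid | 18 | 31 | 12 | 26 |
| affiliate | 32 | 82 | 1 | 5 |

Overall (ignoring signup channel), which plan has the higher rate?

Referral: Plan X 17/28 = 60.7%, Plan Y 9/17 = 52.9% → Plan X
Organic: Plan X 4/6 = 66.7%, Plan Y 37/59 = 62.7% → Plan X
Paid: Plan X 18/31 = 58.1%, Plan Y 12/26 = 46.2% → Plan X
Affiliate: Plan X 32/82 = 39.0%, Plan Y 1/5 = 20.0% → Plan X
Overall: Plan X 71/147 = 48.3%, Plan Y 59/107 = 55.1% → Plan Y
(Plan X wins every signup group but Plan Y wins overall — Plan X's customers skew toward the low-rate affiliate group.)

Plan Y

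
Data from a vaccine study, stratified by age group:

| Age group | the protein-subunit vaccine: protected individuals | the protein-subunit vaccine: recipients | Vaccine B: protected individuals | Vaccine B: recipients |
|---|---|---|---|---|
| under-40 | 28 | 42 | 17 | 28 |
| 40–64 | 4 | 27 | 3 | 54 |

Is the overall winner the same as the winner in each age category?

Yes

Under-40: the protein-subunit vaccine 28/42 = 66.7%, Vaccine B 17/28 = 60.7% → the protein-subunit vaccine
40–64: the protein-subunit vaccine 4/27 = 14.8%, Vaccine B 3/54 = 5.6% → the protein-subunit vaccine
Overall: the protein-subunit vaccine 32/69 = 46.4%, Vaccine B 20/82 = 24.4% → the protein-subunit vaccine
The protein-subunit vaccine wins overall and in every age group — no reversal.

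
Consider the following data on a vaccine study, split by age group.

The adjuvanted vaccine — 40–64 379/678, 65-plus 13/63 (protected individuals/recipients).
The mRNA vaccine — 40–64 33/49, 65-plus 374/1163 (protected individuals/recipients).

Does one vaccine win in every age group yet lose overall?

40–64: the adjuvanted vaccine 379/678 = 55.9%, the mRNA vaccine 33/49 = 67.3% → the mRNA vaccine
65-plus: the adjuvanted vaccine 13/63 = 20.6%, the mRNA vaccine 374/1163 = 32.2% → the mRNA vaccine
Overall: the adjuvanted vaccine 392/741 = 52.9%, the mRNA vaccine 407/1212 = 33.6% → the adjuvanted vaccine
The mRNA vaccine wins each age group but the adjuvanted vaccine wins overall — the comparison reverses. The mRNA vaccine's recipients skew toward 65-plus, which has a lower base rate.

Yes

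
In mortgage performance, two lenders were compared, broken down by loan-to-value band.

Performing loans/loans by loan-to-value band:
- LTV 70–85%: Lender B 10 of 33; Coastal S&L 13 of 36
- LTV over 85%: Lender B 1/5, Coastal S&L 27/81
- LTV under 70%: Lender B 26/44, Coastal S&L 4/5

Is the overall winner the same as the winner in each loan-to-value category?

No

LTV 70–85%: Lender B 10/33 = 30.3%, Coastal S&L 13/36 = 36.1% → Coastal S&L
LTV over 85%: Lender B 1/5 = 20.0%, Coastal S&L 27/81 = 33.3% → Coastal S&L
LTV under 70%: Lender B 26/44 = 59.1%, Coastal S&L 4/5 = 80.0% → Coastal S&L
Overall: Lender B 37/82 = 45.1%, Coastal S&L 44/122 = 36.1% → Lender B
Coastal S&L wins each loan-to-value group but Lender B wins overall — the comparison reverses. Coastal S&L's loans skew toward LTV over 85%, which has a lower base rate.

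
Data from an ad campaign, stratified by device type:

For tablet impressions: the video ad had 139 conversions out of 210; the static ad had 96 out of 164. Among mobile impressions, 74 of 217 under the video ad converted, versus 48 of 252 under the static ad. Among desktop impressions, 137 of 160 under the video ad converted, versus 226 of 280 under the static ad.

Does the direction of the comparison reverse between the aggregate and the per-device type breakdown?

No

Tablet: the video ad 139/210 = 66.2%, the static ad 96/164 = 58.5% → the video ad
Mobile: the video ad 74/217 = 34.1%, the static ad 48/252 = 19.0% → the video ad
Desktop: the video ad 137/160 = 85.6%, the static ad 226/280 = 80.7% → the video ad
Overall: the video ad 350/587 = 59.6%, the static ad 370/696 = 53.2% → the video ad
The video ad wins overall and in every device group — no reversal.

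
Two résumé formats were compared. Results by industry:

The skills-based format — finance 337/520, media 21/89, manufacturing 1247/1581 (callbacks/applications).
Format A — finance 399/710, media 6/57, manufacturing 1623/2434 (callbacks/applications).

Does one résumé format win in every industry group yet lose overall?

Finance: the skills-based format 337/520 = 64.8%, Format A 399/710 = 56.2% → the skills-based format
Media: the skills-based format 21/89 = 23.6%, Format A 6/57 = 10.5% → the skills-based format
Manufacturing: the skills-based format 1247/1581 = 78.9%, Format A 1623/2434 = 66.7% → the skills-based format
Overall: the skills-based format 1605/2190 = 73.3%, Format A 2028/3201 = 63.4% → the skills-based format
The skills-based format wins overall and in every industry group — no reversal.

No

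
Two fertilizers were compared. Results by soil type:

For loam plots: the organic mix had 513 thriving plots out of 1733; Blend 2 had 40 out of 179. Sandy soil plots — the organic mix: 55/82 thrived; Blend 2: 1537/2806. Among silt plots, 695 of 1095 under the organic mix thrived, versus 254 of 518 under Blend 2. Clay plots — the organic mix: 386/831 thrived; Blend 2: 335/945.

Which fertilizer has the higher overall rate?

Loam: the organic mix 513/1733 = 29.6%, Blend 2 40/179 = 22.3% → the organic mix
Sandy soil: the organic mix 55/82 = 67.1%, Blend 2 1537/2806 = 54.8% → the organic mix
Silt: the organic mix 695/1095 = 63.5%, Blend 2 254/518 = 49.0% → the organic mix
Clay: the organic mix 386/831 = 46.5%, Blend 2 335/945 = 35.4% → the organic mix
Overall: the organic mix 1649/3741 = 44.1%, Blend 2 2166/4448 = 48.7% → Blend 2
(The organic mix wins every soil group but Blend 2 wins overall — the organic mix's plots skew toward the low-rate loam group.)

Blend 2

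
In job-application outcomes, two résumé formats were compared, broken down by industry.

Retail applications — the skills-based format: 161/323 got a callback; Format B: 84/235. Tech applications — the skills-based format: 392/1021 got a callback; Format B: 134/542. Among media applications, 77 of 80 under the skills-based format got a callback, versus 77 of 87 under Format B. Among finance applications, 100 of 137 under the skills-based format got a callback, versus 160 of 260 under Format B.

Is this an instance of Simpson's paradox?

No

Retail: the skills-based format 161/323 = 49.8%, Format B 84/235 = 35.7% → the skills-based format
Tech: the skills-based format 392/1021 = 38.4%, Format B 134/542 = 24.7% → the skills-based format
Media: the skills-based format 77/80 = 96.2%, Format B 77/87 = 88.5% → the skills-based format
Finance: the skills-based format 100/137 = 73.0%, Format B 160/260 = 61.5% → the skills-based format
Overall: the skills-based format 730/1561 = 46.8%, Format B 455/1124 = 40.5% → the skills-based format
The skills-based format wins overall and in every industry group — no reversal.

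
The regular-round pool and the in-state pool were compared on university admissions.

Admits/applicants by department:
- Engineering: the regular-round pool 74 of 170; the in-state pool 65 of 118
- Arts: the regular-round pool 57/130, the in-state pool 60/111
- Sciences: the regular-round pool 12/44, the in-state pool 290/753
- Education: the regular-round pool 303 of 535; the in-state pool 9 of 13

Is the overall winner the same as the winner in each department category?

No

Engineering: the regular-round pool 74/170 = 43.5%, the in-state pool 65/118 = 55.1% → the in-state pool
Arts: the regular-round pool 57/130 = 43.8%, the in-state pool 60/111 = 54.1% → the in-state pool
Sciences: the regular-round pool 12/44 = 27.3%, the in-state pool 290/753 = 38.5% → the in-state pool
Education: the regular-round pool 303/535 = 56.6%, the in-state pool 9/13 = 69.2% → the in-state pool
Overall: the regular-round pool 446/879 = 50.7%, the in-state pool 424/995 = 42.6% → the regular-round pool
The in-state pool wins each department group but the regular-round pool wins overall — the comparison reverses. The in-state pool's applicants skew toward Sciences, which has a lower base rate.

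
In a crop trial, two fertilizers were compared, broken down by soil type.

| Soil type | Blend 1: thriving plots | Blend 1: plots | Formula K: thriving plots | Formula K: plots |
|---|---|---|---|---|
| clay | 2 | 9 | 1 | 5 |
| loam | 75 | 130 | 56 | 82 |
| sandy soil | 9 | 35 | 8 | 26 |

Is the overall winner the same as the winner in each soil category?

Clay: Blend 1 2/9 = 22.2%, Formula K 1/5 = 20.0% → Blend 1
Loam: Blend 1 75/130 = 57.7%, Formula K 56/82 = 68.3% → Formula K
Sandy soil: Blend 1 9/35 = 25.7%, Formula K 8/26 = 30.8% → Formula K
Overall: Blend 1 86/174 = 49.4%, Formula K 65/113 = 57.5% → Formula K
Neither sweeps: Blend 1 wins 1 of 3 groups, Formula K wins 2. Formula K wins overall but not every group — no Simpson reversal.

No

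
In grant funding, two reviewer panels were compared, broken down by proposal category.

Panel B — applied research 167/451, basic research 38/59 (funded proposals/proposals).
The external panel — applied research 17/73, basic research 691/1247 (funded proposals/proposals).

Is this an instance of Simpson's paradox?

Applied research: Panel B 167/451 = 37.0%, the external panel 17/73 = 23.3% → Panel B
Basic research: Panel B 38/59 = 64.4%, the external panel 691/1247 = 55.4% → Panel B
Overall: Panel B 205/510 = 40.2%, the external panel 708/1320 = 53.6% → the external panel
Panel B wins each proposal group but the external panel wins overall — the comparison reverses. Panel B's proposals skew toward applied research, which has a lower base rate.

Yes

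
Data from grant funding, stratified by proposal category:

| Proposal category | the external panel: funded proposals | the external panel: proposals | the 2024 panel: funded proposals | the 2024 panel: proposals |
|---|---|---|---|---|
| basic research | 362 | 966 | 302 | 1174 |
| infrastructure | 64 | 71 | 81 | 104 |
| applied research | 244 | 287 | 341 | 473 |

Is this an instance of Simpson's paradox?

No

Basic research: the external panel 362/966 = 37.5%, the 2024 panel 302/1174 = 25.7% → the external panel
Infrastructure: the external panel 64/71 = 90.1%, the 2024 panel 81/104 = 77.9% → the external panel
Applied research: the external panel 244/287 = 85.0%, the 2024 panel 341/473 = 72.1% → the external panel
Overall: the external panel 670/1324 = 50.6%, the 2024 panel 724/1751 = 41.3% → the external panel
The external panel wins overall and in every proposal group — no reversal.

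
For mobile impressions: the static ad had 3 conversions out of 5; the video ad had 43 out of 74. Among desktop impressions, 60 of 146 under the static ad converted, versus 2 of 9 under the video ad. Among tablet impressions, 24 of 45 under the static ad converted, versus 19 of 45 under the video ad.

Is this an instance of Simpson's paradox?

Mobile: the static ad 3/5 = 60.0%, the video ad 43/74 = 58.1% → the static ad
Desktop: the static ad 60/146 = 41.1%, the video ad 2/9 = 22.2% → the static ad
Tablet: the static ad 24/45 = 53.3%, the video ad 19/45 = 42.2% → the static ad
Overall: the static ad 87/196 = 44.4%, the video ad 64/128 = 50.0% → the video ad
The static ad wins each device group but the video ad wins overall — the comparison reverses. The static ad's impressions skew toward desktop, which has a lower base rate.

Yes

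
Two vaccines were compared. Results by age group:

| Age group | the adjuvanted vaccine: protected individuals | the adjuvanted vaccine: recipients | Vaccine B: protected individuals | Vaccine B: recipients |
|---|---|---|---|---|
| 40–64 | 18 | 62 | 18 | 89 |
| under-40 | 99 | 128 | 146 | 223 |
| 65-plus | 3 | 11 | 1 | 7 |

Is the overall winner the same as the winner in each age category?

Yes

40–64: the adjuvanted vaccine 18/62 = 29.0%, Vaccine B 18/89 = 20.2% → the adjuvanted vaccine
Under-40: the adjuvanted vaccine 99/128 = 77.3%, Vaccine B 146/223 = 65.5% → the adjuvanted vaccine
65-plus: the adjuvanted vaccine 3/11 = 27.3%, Vaccine B 1/7 = 14.3% → the adjuvanted vaccine
Overall: the adjuvanted vaccine 120/201 = 59.7%, Vaccine B 165/319 = 51.7% → the adjuvanted vaccine
The adjuvanted vaccine wins overall and in every age group — no reversal.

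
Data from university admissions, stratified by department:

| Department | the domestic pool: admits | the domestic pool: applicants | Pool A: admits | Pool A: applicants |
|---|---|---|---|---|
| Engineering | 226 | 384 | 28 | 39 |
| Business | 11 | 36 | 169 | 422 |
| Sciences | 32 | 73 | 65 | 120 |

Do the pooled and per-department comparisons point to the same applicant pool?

Engineering: the domestic pool 226/384 = 58.9%, Pool A 28/39 = 71.8% → Pool A
Business: the domestic pool 11/36 = 30.6%, Pool A 169/422 = 40.0% → Pool A
Sciences: the domestic pool 32/73 = 43.8%, Pool A 65/120 = 54.2% → Pool A
Overall: the domestic pool 269/493 = 54.6%, Pool A 262/581 = 45.1% → the domestic pool
Pool A wins each department group but the domestic pool wins overall — the comparison reverses. Pool A's applicants skew toward Business, which has a lower base rate.

No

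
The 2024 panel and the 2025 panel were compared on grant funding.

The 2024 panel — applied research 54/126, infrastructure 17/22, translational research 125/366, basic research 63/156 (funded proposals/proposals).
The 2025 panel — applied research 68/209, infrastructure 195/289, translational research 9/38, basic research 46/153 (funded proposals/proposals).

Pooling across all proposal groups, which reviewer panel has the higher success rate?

the 2025 panel

Applied research: the 2024 panel 54/126 = 42.9%, the 2025 panel 68/209 = 32.5% → the 2024 panel
Infrastructure: the 2024 panel 17/22 = 77.3%, the 2025 panel 195/289 = 67.5% → the 2024 panel
Translational research: the 2024 panel 125/366 = 34.2%, the 2025 panel 9/38 = 23.7% → the 2024 panel
Basic research: the 2024 panel 63/156 = 40.4%, the 2025 panel 46/153 = 30.1% → the 2024 panel
Overall: the 2024 panel 259/670 = 38.7%, the 2025 panel 318/689 = 46.2% → the 2025 panel
(The 2024 panel wins every proposal group but the 2025 panel wins overall — the 2024 panel's proposals skew toward the low-rate translational research group.)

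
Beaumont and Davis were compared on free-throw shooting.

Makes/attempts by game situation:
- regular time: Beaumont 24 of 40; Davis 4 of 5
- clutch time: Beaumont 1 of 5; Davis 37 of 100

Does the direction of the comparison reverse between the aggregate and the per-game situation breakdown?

Regular time: Beaumont 24/40 = 60.0%, Davis 4/5 = 80.0% → Davis
Clutch time: Beaumont 1/5 = 20.0%, Davis 37/100 = 37.0% → Davis
Overall: Beaumont 25/45 = 55.6%, Davis 41/105 = 39.0% → Beaumont
Davis wins each game group but Beaumont wins overall — the comparison reverses. Davis's attempts skew toward clutch time, which has a lower base rate.

Yes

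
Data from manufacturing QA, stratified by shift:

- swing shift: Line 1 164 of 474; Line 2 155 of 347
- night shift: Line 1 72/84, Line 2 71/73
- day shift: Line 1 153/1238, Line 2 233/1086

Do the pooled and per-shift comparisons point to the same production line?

Yes

Swing shift: Line 1 164/474 = 34.6%, Line 2 155/347 = 44.7% → Line 2
Night shift: Line 1 72/84 = 85.7%, Line 2 71/73 = 97.3% → Line 2
Day shift: Line 1 153/1238 = 12.4%, Line 2 233/1086 = 21.5% → Line 2
Overall: Line 1 389/1796 = 21.7%, Line 2 459/1506 = 30.5% → Line 2
Line 2 wins overall and in every shift group — no reversal.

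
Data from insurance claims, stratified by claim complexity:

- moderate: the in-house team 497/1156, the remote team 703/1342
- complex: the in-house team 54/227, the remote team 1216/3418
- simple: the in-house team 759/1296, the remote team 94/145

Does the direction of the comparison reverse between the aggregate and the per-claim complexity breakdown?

Moderate: the in-house team 497/1156 = 43.0%, the remote team 703/1342 = 52.4% → the remote team
Complex: the in-house team 54/227 = 23.8%, the remote team 1216/3418 = 35.6% → the remote team
Simple: the in-house team 759/1296 = 58.6%, the remote team 94/145 = 64.8% → the remote team
Overall: the in-house team 1310/2679 = 48.9%, the remote team 2013/4905 = 41.0% → the in-house team
The remote team wins each claim group but the in-house team wins overall — the comparison reverses. The remote team's claims skew toward complex, which has a lower base rate.

Yes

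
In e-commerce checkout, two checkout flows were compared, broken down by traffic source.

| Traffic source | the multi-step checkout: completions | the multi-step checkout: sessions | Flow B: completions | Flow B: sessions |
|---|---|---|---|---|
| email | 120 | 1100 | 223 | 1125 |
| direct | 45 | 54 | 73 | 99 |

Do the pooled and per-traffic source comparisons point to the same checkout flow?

No

Email: the multi-step checkout 120/1100 = 10.9%, Flow B 223/1125 = 19.8% → Flow B
Direct: the multi-step checkout 45/54 = 83.3%, Flow B 73/99 = 73.7% → the multi-step checkout
Overall: the multi-step checkout 165/1154 = 14.3%, Flow B 296/1224 = 24.2% → Flow B
Neither sweeps: the multi-step checkout wins 1 of 2 groups, Flow B wins 1. Flow B wins overall but not every group — no Simpson reversal.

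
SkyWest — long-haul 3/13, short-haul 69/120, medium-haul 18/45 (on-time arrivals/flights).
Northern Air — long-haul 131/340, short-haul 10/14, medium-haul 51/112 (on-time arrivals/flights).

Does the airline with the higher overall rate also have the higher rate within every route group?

No

Long-haul: SkyWest 3/13 = 23.1%, Northern Air 131/340 = 38.5% → Northern Air
Short-haul: SkyWest 69/120 = 57.5%, Northern Air 10/14 = 71.4% → Northern Air
Medium-haul: SkyWest 18/45 = 40.0%, Northern Air 51/112 = 45.5% → Northern Air
Overall: SkyWest 90/178 = 50.6%, Northern Air 192/466 = 41.2% → SkyWest
Northern Air wins each route group but SkyWest wins overall — the comparison reverses. Northern Air's flights skew toward long-haul, which has a lower base rate.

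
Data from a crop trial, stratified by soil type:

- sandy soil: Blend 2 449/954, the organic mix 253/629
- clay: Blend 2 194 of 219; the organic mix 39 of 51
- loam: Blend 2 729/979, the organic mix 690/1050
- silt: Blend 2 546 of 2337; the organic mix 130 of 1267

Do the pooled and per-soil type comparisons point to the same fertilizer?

Yes

Sandy soil: Blend 2 449/954 = 47.1%, the organic mix 253/629 = 40.2% → Blend 2
Clay: Blend 2 194/219 = 88.6%, the organic mix 39/51 = 76.5% → Blend 2
Loam: Blend 2 729/979 = 74.5%, the organic mix 690/1050 = 65.7% → Blend 2
Silt: Blend 2 546/2337 = 23.4%, the organic mix 130/1267 = 10.3% → Blend 2
Overall: Blend 2 1918/4489 = 42.7%, the organic mix 1112/2997 = 37.1% → Blend 2
Blend 2 wins overall and in every soil group — no reversal.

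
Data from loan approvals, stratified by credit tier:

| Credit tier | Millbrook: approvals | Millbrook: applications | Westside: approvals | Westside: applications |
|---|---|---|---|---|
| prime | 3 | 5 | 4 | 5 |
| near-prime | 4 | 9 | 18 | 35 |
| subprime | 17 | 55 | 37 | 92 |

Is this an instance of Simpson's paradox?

Prime: Millbrook 3/5 = 60.0%, Westside 4/5 = 80.0% → Westside
Near-prime: Millbrook 4/9 = 44.4%, Westside 18/35 = 51.4% → Westside
Subprime: Millbrook 17/55 = 30.9%, Westside 37/92 = 40.2% → Westside
Overall: Millbrook 24/69 = 34.8%, Westside 59/132 = 44.7% → Westside
Westside wins overall and in every credit group — no reversal.

No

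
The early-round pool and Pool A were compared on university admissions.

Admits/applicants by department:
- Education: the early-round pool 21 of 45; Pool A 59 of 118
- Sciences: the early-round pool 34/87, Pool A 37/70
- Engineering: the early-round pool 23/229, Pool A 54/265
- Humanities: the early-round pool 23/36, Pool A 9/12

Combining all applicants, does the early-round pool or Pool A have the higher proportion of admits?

Education: the early-round pool 21/45 = 46.7%, Pool A 59/118 = 50.0% → Pool A
Sciences: the early-round pool 34/87 = 39.1%, Pool A 37/70 = 52.9% → Pool A
Engineering: the early-round pool 23/229 = 10.0%, Pool A 54/265 = 20.4% → Pool A
Humanities: the early-round pool 23/36 = 63.9%, Pool A 9/12 = 75.0% → Pool A
Overall: the early-round pool 101/397 = 25.4%, Pool A 159/465 = 34.2% → Pool A

Pool A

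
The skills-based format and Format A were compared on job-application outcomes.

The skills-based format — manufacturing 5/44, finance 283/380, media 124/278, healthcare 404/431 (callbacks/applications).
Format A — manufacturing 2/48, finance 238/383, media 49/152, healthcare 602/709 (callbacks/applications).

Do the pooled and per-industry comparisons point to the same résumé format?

Yes

Manufacturing: the skills-based format 5/44 = 11.4%, Format A 2/48 = 4.2% → the skills-based format
Finance: the skills-based format 283/380 = 74.5%, Format A 238/383 = 62.1% → the skills-based format
Media: the skills-based format 124/278 = 44.6%, Format A 49/152 = 32.2% → the skills-based format
Healthcare: the skills-based format 404/431 = 93.7%, Format A 602/709 = 84.9% → the skills-based format
Overall: the skills-based format 816/1133 = 72.0%, Format A 891/1292 = 69.0% → the skills-based format
The skills-based format wins overall and in every industry group — no reversal.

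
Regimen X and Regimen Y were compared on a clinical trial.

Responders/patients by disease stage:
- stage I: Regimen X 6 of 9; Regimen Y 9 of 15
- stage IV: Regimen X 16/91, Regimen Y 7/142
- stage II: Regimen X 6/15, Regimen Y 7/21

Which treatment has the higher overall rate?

Stage I: Regimen X 6/9 = 66.7%, Regimen Y 9/15 = 60.0% → Regimen X
Stage IV: Regimen X 16/91 = 17.6%, Regimen Y 7/142 = 4.9% → Regimen X
Stage II: Regimen X 6/15 = 40.0%, Regimen Y 7/21 = 33.3% → Regimen X
Overall: Regimen X 28/115 = 24.3%, Regimen Y 23/178 = 12.9% → Regimen X

Regimen X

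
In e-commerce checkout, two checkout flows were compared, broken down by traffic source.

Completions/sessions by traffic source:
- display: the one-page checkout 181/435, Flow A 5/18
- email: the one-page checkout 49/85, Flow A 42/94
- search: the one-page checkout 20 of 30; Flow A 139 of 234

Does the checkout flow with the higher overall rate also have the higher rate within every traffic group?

Display: the one-page checkout 181/435 = 41.6%, Flow A 5/18 = 27.8% → the one-page checkout
Email: the one-page checkout 49/85 = 57.6%, Flow A 42/94 = 44.7% → the one-page checkout
Search: the one-page checkout 20/30 = 66.7%, Flow A 139/234 = 59.4% → the one-page checkout
Overall: the one-page checkout 250/550 = 45.5%, Flow A 186/346 = 53.8% → Flow A
The one-page checkout wins each traffic group but Flow A wins overall — the comparison reverses. The one-page checkout's sessions skew toward display, which has a lower base rate.

No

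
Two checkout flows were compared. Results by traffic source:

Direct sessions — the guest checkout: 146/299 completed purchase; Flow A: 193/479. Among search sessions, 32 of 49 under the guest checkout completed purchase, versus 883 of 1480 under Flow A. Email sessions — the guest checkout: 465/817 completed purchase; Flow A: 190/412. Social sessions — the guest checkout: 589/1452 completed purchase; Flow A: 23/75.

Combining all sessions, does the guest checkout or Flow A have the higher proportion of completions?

Flow A

Direct: the guest checkout 146/299 = 48.8%, Flow A 193/479 = 40.3% → the guest checkout
Search: the guest checkout 32/49 = 65.3%, Flow A 883/1480 = 59.7% → the guest checkout
Email: the guest checkout 465/817 = 56.9%, Flow A 190/412 = 46.1% → the guest checkout
Social: the guest checkout 589/1452 = 40.6%, Flow A 23/75 = 30.7% → the guest checkout
Overall: the guest checkout 1232/2617 = 47.1%, Flow A 1289/2446 = 52.7% → Flow A
(The guest checkout wins every traffic group but Flow A wins overall — the guest checkout's sessions skew toward the low-rate social group.)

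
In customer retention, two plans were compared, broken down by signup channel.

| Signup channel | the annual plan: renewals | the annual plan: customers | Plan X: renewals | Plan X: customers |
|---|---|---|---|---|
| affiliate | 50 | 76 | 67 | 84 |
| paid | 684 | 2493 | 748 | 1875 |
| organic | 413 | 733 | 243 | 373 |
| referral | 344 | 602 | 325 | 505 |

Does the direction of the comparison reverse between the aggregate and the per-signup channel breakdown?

Affiliate: the annual plan 50/76 = 65.8%, Plan X 67/84 = 79.8% → Plan X
Paid: the annual plan 684/2493 = 27.4%, Plan X 748/1875 = 39.9% → Plan X
Organic: the annual plan 413/733 = 56.3%, Plan X 243/373 = 65.1% → Plan X
Referral: the annual plan 344/602 = 57.1%, Plan X 325/505 = 64.4% → Plan X
Overall: the annual plan 1491/3904 = 38.2%, Plan X 1383/2837 = 48.7% → Plan X
Plan X wins overall and in every signup group — no reversal.

No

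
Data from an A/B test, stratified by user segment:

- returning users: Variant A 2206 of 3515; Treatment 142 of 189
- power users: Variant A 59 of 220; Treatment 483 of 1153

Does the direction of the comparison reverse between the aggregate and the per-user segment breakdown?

Returning users: Variant A 2206/3515 = 62.8%, Treatment 142/189 = 75.1% → Treatment
Power users: Variant A 59/220 = 26.8%, Treatment 483/1153 = 41.9% → Treatment
Overall: Variant A 2265/3735 = 60.6%, Treatment 625/1342 = 46.6% → Variant A
Treatment wins each user group but Variant A wins overall — the comparison reverses. Treatment's views skew toward power users, which has a lower base rate.

Yes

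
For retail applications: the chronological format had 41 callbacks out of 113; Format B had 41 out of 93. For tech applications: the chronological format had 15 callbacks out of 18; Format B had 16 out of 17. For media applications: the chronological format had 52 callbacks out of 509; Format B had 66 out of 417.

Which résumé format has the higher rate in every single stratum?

Retail: the chronological format 41/113 = 36.3%, Format B 41/93 = 44.1% → Format B
Tech: the chronological format 15/18 = 83.3%, Format B 16/17 = 94.1% → Format B
Media: the chronological format 52/509 = 10.2%, Format B 66/417 = 15.8% → Format B
Format B has the higher rate in all 3 groups.

Format B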